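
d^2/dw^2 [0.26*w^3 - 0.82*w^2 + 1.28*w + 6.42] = 1.56*w - 1.64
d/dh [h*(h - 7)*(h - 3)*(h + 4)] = 4*h^3 - 18*h^2 - 38*h + 84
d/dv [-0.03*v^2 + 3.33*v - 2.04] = 3.33 - 0.06*v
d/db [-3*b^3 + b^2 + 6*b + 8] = -9*b^2 + 2*b + 6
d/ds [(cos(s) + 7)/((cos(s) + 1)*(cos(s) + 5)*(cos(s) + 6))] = (339*cos(s) + 33*cos(2*s) + cos(3*s) + 547)*sin(s)/(2*(cos(s) + 1)^2*(cos(s) + 5)^2*(cos(s) + 6)^2)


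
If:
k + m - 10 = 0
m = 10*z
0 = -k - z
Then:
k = -10/9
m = 100/9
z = 10/9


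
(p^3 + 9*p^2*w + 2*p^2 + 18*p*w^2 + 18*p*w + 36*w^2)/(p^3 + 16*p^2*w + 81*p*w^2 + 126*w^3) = (p + 2)/(p + 7*w)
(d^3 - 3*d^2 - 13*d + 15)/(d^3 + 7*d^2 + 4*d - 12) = (d^2 - 2*d - 15)/(d^2 + 8*d + 12)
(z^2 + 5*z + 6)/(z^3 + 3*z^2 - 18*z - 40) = (z + 3)/(z^2 + z - 20)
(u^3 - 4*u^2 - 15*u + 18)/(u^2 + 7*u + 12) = (u^2 - 7*u + 6)/(u + 4)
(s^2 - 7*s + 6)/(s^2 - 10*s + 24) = (s - 1)/(s - 4)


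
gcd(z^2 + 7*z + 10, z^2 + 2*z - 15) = z + 5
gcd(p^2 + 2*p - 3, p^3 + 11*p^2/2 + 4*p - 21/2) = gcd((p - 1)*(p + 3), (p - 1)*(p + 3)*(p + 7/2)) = p^2 + 2*p - 3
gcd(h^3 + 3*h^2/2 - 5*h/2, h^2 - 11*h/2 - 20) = h + 5/2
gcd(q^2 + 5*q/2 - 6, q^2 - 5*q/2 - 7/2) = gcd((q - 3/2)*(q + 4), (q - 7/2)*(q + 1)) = 1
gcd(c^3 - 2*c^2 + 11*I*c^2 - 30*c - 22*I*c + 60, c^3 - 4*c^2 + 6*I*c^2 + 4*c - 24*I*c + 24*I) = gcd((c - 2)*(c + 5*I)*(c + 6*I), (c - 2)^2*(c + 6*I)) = c^2 + c*(-2 + 6*I) - 12*I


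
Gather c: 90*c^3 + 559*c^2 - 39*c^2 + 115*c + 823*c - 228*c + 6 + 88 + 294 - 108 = 90*c^3 + 520*c^2 + 710*c + 280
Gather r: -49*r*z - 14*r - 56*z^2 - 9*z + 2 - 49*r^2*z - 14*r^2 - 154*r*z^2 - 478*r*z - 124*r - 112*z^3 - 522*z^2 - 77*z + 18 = r^2*(-49*z - 14) + r*(-154*z^2 - 527*z - 138) - 112*z^3 - 578*z^2 - 86*z + 20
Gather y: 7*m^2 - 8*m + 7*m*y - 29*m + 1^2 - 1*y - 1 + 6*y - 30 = 7*m^2 - 37*m + y*(7*m + 5) - 30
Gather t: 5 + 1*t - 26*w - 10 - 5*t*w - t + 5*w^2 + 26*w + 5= -5*t*w + 5*w^2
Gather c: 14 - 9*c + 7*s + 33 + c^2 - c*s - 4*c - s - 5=c^2 + c*(-s - 13) + 6*s + 42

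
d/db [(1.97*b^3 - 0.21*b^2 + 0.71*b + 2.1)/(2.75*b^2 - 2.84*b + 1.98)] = (5.4175*b^4 - 11.1896*b^3 + 10.3457*b^2 - 12.3816*b + 7.3698)/(7.5625*b^4 - 15.62*b^3 + 18.9556*b^2 - 11.2464*b + 3.9204)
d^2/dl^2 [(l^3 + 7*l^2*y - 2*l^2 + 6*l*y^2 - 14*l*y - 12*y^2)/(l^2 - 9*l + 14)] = 2*(6*y^2 + 49*y + 49)/(l^3 - 21*l^2 + 147*l - 343)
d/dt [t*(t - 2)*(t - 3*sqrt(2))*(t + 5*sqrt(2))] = 4*t^3 - 6*t^2 + 6*sqrt(2)*t^2 - 60*t - 8*sqrt(2)*t + 60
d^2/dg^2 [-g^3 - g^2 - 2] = -6*g - 2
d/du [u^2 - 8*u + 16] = 2*u - 8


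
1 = 1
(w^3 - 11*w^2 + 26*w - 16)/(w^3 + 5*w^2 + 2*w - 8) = (w^2 - 10*w + 16)/(w^2 + 6*w + 8)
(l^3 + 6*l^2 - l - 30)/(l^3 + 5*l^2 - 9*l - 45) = (l - 2)/(l - 3)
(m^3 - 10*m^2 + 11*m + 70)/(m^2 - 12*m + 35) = m + 2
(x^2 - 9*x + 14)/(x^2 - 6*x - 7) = (x - 2)/(x + 1)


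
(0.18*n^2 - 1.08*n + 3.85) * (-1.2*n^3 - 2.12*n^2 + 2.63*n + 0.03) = -0.216*n^5 + 0.9144*n^4 - 1.857*n^3 - 10.997*n^2 + 10.0931*n + 0.1155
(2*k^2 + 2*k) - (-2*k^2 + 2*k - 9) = 4*k^2 + 9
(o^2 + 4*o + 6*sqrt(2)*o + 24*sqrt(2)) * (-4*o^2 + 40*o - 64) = -4*o^4 - 24*sqrt(2)*o^3 + 24*o^3 + 96*o^2 + 144*sqrt(2)*o^2 - 256*o + 576*sqrt(2)*o - 1536*sqrt(2)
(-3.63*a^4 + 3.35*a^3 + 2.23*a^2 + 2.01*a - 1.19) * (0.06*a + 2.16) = -0.2178*a^5 - 7.6398*a^4 + 7.3698*a^3 + 4.9374*a^2 + 4.2702*a - 2.5704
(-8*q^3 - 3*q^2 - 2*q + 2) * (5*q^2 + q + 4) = -40*q^5 - 23*q^4 - 45*q^3 - 4*q^2 - 6*q + 8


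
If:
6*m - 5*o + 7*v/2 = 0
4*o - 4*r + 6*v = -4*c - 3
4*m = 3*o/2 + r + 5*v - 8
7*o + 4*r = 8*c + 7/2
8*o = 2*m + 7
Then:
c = 5215/1517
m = 1617/3034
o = 3059/3034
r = 36323/6068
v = 799/1517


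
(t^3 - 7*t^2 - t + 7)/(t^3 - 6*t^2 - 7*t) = (t - 1)/t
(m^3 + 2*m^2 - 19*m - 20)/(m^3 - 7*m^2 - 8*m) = (m^2 + m - 20)/(m*(m - 8))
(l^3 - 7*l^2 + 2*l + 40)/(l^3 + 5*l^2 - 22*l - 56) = (l - 5)/(l + 7)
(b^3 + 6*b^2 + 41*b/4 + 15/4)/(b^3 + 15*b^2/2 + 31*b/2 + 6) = (b + 5/2)/(b + 4)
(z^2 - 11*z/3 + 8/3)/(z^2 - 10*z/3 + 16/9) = 3*(z - 1)/(3*z - 2)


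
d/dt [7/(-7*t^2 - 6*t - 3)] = 14*(7*t + 3)/(7*t^2 + 6*t + 3)^2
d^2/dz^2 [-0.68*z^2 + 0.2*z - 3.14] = -1.36000000000000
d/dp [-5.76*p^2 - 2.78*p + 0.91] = -11.52*p - 2.78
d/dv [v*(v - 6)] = 2*v - 6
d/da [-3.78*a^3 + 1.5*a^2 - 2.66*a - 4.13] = -11.34*a^2 + 3.0*a - 2.66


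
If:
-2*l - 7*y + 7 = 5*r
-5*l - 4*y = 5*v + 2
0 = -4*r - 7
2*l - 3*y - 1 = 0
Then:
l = 217/80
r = -7/4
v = -1717/400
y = 59/40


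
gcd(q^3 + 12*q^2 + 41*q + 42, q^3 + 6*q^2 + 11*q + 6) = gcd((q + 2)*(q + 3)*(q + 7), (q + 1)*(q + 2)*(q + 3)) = q^2 + 5*q + 6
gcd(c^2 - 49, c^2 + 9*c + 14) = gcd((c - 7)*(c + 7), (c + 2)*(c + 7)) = c + 7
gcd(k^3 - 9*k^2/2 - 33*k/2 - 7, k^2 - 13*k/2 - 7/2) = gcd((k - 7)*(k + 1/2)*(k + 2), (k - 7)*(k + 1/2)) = k^2 - 13*k/2 - 7/2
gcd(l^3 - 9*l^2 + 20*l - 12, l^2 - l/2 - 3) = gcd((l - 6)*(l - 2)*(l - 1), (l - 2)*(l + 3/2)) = l - 2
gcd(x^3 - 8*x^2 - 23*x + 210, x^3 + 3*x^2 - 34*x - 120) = x^2 - x - 30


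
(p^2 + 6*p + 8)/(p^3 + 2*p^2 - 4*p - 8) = (p + 4)/(p^2 - 4)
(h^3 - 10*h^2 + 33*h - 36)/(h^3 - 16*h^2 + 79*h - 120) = (h^2 - 7*h + 12)/(h^2 - 13*h + 40)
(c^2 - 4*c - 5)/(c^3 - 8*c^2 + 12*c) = (c^2 - 4*c - 5)/(c*(c^2 - 8*c + 12))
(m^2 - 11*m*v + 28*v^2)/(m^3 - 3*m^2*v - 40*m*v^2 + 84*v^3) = (-m + 4*v)/(-m^2 - 4*m*v + 12*v^2)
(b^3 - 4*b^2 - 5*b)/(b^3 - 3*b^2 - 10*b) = (b + 1)/(b + 2)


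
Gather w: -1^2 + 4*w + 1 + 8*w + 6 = 12*w + 6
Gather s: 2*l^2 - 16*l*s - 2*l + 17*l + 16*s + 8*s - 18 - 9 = 2*l^2 + 15*l + s*(24 - 16*l) - 27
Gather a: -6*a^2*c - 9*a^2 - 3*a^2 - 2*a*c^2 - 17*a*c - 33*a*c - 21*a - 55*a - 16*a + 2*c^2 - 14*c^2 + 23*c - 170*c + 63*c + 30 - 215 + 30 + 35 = a^2*(-6*c - 12) + a*(-2*c^2 - 50*c - 92) - 12*c^2 - 84*c - 120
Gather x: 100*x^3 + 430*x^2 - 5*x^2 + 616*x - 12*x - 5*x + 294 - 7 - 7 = 100*x^3 + 425*x^2 + 599*x + 280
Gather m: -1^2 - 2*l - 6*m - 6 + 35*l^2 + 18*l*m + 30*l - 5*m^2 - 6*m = 35*l^2 + 28*l - 5*m^2 + m*(18*l - 12) - 7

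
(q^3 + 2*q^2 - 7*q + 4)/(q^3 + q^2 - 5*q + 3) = (q + 4)/(q + 3)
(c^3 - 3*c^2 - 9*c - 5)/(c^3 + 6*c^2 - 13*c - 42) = (c^3 - 3*c^2 - 9*c - 5)/(c^3 + 6*c^2 - 13*c - 42)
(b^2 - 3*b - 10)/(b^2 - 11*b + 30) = (b + 2)/(b - 6)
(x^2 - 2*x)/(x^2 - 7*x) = (x - 2)/(x - 7)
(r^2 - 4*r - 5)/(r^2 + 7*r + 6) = (r - 5)/(r + 6)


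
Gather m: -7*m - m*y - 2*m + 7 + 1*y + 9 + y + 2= m*(-y - 9) + 2*y + 18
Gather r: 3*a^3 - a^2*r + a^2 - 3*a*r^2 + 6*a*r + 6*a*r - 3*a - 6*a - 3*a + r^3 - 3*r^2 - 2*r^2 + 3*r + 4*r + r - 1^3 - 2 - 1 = 3*a^3 + a^2 - 12*a + r^3 + r^2*(-3*a - 5) + r*(-a^2 + 12*a + 8) - 4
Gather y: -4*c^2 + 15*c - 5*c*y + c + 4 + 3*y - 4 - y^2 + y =-4*c^2 + 16*c - y^2 + y*(4 - 5*c)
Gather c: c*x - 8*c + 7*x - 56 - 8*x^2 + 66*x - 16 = c*(x - 8) - 8*x^2 + 73*x - 72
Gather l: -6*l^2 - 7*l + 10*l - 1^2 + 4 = -6*l^2 + 3*l + 3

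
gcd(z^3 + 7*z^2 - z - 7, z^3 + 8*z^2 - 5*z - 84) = z + 7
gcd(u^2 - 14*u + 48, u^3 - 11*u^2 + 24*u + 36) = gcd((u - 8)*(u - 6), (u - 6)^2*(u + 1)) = u - 6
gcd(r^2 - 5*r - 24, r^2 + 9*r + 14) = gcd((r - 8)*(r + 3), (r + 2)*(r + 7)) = 1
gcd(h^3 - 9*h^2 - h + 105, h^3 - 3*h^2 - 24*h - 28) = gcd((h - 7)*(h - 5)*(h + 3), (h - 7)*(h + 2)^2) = h - 7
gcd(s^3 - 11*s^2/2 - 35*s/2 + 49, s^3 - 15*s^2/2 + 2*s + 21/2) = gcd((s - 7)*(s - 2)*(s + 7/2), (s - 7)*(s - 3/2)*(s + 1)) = s - 7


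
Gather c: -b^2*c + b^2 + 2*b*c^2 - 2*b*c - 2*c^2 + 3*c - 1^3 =b^2 + c^2*(2*b - 2) + c*(-b^2 - 2*b + 3) - 1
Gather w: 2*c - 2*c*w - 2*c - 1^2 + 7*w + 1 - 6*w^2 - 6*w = -6*w^2 + w*(1 - 2*c)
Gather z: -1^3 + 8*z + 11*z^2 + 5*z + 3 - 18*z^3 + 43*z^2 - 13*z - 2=-18*z^3 + 54*z^2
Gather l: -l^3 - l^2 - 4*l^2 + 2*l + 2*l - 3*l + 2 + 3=-l^3 - 5*l^2 + l + 5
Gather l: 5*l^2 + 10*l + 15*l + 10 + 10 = 5*l^2 + 25*l + 20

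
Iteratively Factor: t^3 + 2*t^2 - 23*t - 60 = (t + 4)*(t^2 - 2*t - 15) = (t - 5)*(t + 4)*(t + 3)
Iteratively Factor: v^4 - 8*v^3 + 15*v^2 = (v)*(v^3 - 8*v^2 + 15*v) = v^2*(v^2 - 8*v + 15) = v^2*(v - 5)*(v - 3)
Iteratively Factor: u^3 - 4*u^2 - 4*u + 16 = (u - 2)*(u^2 - 2*u - 8) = (u - 4)*(u - 2)*(u + 2)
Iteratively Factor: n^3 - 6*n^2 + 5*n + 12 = (n - 4)*(n^2 - 2*n - 3) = (n - 4)*(n + 1)*(n - 3)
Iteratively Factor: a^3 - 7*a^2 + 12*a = (a)*(a^2 - 7*a + 12) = a*(a - 4)*(a - 3)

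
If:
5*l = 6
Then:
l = 6/5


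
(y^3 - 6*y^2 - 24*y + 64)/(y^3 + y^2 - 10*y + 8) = (y - 8)/(y - 1)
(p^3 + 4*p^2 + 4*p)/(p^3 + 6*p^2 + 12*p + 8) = p/(p + 2)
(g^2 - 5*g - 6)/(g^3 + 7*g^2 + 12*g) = (g^2 - 5*g - 6)/(g*(g^2 + 7*g + 12))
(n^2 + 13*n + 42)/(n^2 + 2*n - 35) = (n + 6)/(n - 5)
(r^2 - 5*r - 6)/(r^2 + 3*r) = (r^2 - 5*r - 6)/(r*(r + 3))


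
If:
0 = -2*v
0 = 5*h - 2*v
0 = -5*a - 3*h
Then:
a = 0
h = 0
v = 0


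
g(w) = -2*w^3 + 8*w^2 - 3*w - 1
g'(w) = -6*w^2 + 16*w - 3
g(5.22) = -83.15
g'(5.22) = -82.97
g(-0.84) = 8.35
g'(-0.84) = -20.67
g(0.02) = -1.06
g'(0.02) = -2.68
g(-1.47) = 27.05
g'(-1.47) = -39.49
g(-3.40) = 180.29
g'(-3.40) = -126.76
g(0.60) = -0.35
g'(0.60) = 4.44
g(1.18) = 3.31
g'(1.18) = 7.53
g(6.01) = -164.23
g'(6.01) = -123.56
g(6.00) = -163.00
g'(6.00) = -123.00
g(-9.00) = 2132.00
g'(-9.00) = -633.00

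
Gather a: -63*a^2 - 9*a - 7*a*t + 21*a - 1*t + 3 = -63*a^2 + a*(12 - 7*t) - t + 3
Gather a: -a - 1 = -a - 1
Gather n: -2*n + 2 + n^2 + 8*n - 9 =n^2 + 6*n - 7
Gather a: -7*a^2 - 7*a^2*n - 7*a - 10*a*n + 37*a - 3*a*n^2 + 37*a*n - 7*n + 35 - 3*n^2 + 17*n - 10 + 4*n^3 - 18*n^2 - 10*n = a^2*(-7*n - 7) + a*(-3*n^2 + 27*n + 30) + 4*n^3 - 21*n^2 + 25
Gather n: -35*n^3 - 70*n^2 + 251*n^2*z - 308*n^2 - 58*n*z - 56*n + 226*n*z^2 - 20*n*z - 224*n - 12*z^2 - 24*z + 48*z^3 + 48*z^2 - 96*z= -35*n^3 + n^2*(251*z - 378) + n*(226*z^2 - 78*z - 280) + 48*z^3 + 36*z^2 - 120*z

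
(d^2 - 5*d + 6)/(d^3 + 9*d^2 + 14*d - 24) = (d^2 - 5*d + 6)/(d^3 + 9*d^2 + 14*d - 24)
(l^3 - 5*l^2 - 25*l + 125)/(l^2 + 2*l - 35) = (l^2 - 25)/(l + 7)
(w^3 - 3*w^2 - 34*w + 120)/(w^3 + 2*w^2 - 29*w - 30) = (w - 4)/(w + 1)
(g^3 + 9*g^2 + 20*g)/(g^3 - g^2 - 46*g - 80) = g*(g + 4)/(g^2 - 6*g - 16)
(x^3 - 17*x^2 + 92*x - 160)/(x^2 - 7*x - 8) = (x^2 - 9*x + 20)/(x + 1)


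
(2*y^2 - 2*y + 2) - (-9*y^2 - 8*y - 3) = 11*y^2 + 6*y + 5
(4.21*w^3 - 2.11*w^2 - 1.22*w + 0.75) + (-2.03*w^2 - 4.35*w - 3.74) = 4.21*w^3 - 4.14*w^2 - 5.57*w - 2.99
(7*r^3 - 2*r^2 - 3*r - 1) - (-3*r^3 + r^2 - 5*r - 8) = 10*r^3 - 3*r^2 + 2*r + 7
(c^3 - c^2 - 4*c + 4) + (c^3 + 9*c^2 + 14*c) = 2*c^3 + 8*c^2 + 10*c + 4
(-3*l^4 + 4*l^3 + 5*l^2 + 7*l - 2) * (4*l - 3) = -12*l^5 + 25*l^4 + 8*l^3 + 13*l^2 - 29*l + 6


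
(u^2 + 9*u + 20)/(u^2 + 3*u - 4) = (u + 5)/(u - 1)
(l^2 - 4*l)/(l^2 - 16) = l/(l + 4)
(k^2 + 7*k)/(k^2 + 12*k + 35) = k/(k + 5)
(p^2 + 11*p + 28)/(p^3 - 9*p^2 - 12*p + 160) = (p + 7)/(p^2 - 13*p + 40)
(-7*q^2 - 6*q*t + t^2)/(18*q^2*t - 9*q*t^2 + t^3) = (-7*q^2 - 6*q*t + t^2)/(t*(18*q^2 - 9*q*t + t^2))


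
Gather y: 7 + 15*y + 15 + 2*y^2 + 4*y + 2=2*y^2 + 19*y + 24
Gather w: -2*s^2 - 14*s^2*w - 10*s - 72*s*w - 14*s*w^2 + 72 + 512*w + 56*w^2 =-2*s^2 - 10*s + w^2*(56 - 14*s) + w*(-14*s^2 - 72*s + 512) + 72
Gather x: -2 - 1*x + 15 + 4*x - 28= 3*x - 15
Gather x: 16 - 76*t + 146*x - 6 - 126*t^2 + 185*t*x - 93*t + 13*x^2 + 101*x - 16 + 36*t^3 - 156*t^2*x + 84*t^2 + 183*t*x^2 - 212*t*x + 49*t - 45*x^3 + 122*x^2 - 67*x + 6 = 36*t^3 - 42*t^2 - 120*t - 45*x^3 + x^2*(183*t + 135) + x*(-156*t^2 - 27*t + 180)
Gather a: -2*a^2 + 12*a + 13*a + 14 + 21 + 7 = -2*a^2 + 25*a + 42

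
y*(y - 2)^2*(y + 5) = y^4 + y^3 - 16*y^2 + 20*y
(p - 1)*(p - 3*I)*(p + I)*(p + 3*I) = p^4 - p^3 + I*p^3 + 9*p^2 - I*p^2 - 9*p + 9*I*p - 9*I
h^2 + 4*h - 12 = (h - 2)*(h + 6)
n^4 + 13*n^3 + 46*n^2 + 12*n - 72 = (n - 1)*(n + 2)*(n + 6)^2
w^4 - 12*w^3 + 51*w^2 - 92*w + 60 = (w - 5)*(w - 3)*(w - 2)^2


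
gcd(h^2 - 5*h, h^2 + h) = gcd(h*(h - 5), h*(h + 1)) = h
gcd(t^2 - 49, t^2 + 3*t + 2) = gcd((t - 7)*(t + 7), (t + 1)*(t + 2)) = 1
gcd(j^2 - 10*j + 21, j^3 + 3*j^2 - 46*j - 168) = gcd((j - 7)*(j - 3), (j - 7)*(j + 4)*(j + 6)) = j - 7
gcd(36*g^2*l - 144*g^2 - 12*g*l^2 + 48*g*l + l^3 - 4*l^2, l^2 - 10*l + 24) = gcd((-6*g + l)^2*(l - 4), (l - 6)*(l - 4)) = l - 4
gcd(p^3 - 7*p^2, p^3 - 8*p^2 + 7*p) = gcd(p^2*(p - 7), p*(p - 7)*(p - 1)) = p^2 - 7*p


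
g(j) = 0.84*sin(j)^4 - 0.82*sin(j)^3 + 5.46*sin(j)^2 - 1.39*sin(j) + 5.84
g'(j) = 3.36*sin(j)^3*cos(j) - 2.46*sin(j)^2*cos(j) + 10.92*sin(j)*cos(j) - 1.39*cos(j)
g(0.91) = 8.07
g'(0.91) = 4.51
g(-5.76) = 6.46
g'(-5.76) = 3.35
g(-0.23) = 6.45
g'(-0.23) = -3.94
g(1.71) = 9.83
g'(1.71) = -1.43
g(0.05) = 5.78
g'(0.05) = -0.85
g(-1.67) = 14.26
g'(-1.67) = 1.78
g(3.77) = 8.81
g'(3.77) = 7.56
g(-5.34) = 8.22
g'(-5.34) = 4.47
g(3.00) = 5.75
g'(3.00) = -0.11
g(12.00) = 8.35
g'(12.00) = -7.15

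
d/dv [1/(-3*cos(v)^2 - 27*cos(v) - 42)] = -(2*cos(v) + 9)*sin(v)/(3*(cos(v)^2 + 9*cos(v) + 14)^2)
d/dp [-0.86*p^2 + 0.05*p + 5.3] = 0.05 - 1.72*p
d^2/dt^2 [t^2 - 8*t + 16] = 2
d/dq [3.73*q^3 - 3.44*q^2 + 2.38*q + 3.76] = 11.19*q^2 - 6.88*q + 2.38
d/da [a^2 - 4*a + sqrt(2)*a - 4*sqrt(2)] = 2*a - 4 + sqrt(2)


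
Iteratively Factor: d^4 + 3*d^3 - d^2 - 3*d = (d + 1)*(d^3 + 2*d^2 - 3*d) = d*(d + 1)*(d^2 + 2*d - 3) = d*(d + 1)*(d + 3)*(d - 1)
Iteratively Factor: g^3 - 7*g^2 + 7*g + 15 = (g - 3)*(g^2 - 4*g - 5) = (g - 3)*(g + 1)*(g - 5)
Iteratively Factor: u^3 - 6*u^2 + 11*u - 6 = (u - 2)*(u^2 - 4*u + 3) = (u - 2)*(u - 1)*(u - 3)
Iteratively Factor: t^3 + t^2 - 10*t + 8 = (t - 1)*(t^2 + 2*t - 8) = (t - 1)*(t + 4)*(t - 2)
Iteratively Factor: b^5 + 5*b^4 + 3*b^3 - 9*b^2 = (b + 3)*(b^4 + 2*b^3 - 3*b^2) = (b - 1)*(b + 3)*(b^3 + 3*b^2) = b*(b - 1)*(b + 3)*(b^2 + 3*b) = b^2*(b - 1)*(b + 3)*(b + 3)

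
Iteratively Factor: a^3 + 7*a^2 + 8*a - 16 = (a + 4)*(a^2 + 3*a - 4) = (a + 4)^2*(a - 1)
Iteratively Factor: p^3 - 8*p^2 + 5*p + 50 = (p - 5)*(p^2 - 3*p - 10) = (p - 5)*(p + 2)*(p - 5)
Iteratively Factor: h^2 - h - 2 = (h + 1)*(h - 2)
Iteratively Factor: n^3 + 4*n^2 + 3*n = (n + 1)*(n^2 + 3*n) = (n + 1)*(n + 3)*(n)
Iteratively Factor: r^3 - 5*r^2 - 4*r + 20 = (r - 2)*(r^2 - 3*r - 10) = (r - 5)*(r - 2)*(r + 2)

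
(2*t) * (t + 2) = 2*t^2 + 4*t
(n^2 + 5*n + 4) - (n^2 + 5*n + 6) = -2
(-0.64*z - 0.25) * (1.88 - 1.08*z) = 0.6912*z^2 - 0.9332*z - 0.47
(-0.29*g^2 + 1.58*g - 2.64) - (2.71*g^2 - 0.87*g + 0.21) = -3.0*g^2 + 2.45*g - 2.85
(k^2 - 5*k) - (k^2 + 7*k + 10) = -12*k - 10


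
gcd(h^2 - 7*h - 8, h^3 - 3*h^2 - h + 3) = h + 1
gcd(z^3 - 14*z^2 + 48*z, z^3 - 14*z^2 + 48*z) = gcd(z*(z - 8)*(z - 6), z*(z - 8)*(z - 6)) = z^3 - 14*z^2 + 48*z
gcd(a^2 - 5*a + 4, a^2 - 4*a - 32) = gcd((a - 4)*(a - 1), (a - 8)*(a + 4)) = 1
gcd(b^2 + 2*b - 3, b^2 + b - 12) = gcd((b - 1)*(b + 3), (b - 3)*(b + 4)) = 1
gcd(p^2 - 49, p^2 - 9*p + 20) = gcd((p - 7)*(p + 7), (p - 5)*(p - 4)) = 1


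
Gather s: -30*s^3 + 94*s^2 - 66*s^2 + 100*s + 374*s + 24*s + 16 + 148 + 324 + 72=-30*s^3 + 28*s^2 + 498*s + 560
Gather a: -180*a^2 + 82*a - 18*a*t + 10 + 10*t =-180*a^2 + a*(82 - 18*t) + 10*t + 10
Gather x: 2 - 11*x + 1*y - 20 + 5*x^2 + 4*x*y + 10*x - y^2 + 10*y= 5*x^2 + x*(4*y - 1) - y^2 + 11*y - 18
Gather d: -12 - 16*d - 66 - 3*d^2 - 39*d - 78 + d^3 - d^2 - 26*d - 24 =d^3 - 4*d^2 - 81*d - 180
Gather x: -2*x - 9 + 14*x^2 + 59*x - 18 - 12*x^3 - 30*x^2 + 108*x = -12*x^3 - 16*x^2 + 165*x - 27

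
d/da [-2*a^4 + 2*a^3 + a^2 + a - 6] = -8*a^3 + 6*a^2 + 2*a + 1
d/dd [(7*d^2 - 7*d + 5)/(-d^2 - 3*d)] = (-28*d^2 + 10*d + 15)/(d^2*(d^2 + 6*d + 9))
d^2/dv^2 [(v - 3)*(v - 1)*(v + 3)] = 6*v - 2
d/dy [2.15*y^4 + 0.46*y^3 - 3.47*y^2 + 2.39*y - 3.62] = 8.6*y^3 + 1.38*y^2 - 6.94*y + 2.39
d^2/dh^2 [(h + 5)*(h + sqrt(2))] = 2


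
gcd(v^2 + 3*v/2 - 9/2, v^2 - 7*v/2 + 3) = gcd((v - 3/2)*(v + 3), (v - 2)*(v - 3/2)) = v - 3/2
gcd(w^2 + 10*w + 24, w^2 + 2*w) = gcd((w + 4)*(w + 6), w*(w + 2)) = 1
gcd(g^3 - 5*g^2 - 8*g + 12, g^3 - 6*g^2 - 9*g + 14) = g^2 + g - 2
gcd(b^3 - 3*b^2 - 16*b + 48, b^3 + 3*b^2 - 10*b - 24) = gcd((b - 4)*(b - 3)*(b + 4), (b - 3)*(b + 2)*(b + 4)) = b^2 + b - 12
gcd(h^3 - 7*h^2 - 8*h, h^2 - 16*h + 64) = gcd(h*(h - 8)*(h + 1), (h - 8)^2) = h - 8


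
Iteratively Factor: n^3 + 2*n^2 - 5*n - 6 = (n + 1)*(n^2 + n - 6) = (n + 1)*(n + 3)*(n - 2)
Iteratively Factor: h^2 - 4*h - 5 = (h + 1)*(h - 5)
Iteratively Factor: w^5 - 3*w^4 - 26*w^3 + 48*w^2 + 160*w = (w)*(w^4 - 3*w^3 - 26*w^2 + 48*w + 160) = w*(w + 4)*(w^3 - 7*w^2 + 2*w + 40) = w*(w - 5)*(w + 4)*(w^2 - 2*w - 8) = w*(w - 5)*(w - 4)*(w + 4)*(w + 2)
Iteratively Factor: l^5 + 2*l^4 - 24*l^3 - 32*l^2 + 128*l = (l)*(l^4 + 2*l^3 - 24*l^2 - 32*l + 128) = l*(l + 4)*(l^3 - 2*l^2 - 16*l + 32) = l*(l + 4)^2*(l^2 - 6*l + 8) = l*(l - 2)*(l + 4)^2*(l - 4)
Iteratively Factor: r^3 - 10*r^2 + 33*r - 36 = (r - 3)*(r^2 - 7*r + 12) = (r - 3)^2*(r - 4)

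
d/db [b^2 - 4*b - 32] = 2*b - 4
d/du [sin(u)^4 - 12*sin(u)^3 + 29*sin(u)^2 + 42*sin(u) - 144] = 2*(2*sin(u)^3 - 18*sin(u)^2 + 29*sin(u) + 21)*cos(u)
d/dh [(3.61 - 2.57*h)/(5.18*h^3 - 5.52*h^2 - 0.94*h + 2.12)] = (26.6252*h^3 - 70.2858*h^2 + 39.8544*h - 2.055)/(26.8324*h^6 - 57.1872*h^5 + 20.732*h^4 + 32.3408*h^3 - 22.5212*h^2 - 3.9856*h + 4.4944)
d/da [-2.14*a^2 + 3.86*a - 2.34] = 3.86 - 4.28*a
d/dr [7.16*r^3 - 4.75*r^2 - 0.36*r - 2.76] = 21.48*r^2 - 9.5*r - 0.36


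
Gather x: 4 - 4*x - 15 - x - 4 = -5*x - 15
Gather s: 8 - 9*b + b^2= b^2 - 9*b + 8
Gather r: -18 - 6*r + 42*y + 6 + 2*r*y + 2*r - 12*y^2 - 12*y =r*(2*y - 4) - 12*y^2 + 30*y - 12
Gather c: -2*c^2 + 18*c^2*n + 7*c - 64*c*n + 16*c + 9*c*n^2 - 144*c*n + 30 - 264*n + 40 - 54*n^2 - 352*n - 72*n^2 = c^2*(18*n - 2) + c*(9*n^2 - 208*n + 23) - 126*n^2 - 616*n + 70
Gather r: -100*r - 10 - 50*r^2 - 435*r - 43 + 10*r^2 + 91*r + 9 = -40*r^2 - 444*r - 44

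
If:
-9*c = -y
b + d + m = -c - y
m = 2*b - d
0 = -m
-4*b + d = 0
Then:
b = 0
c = 0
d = 0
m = 0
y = 0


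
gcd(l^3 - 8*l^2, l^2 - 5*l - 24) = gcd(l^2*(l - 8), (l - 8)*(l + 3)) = l - 8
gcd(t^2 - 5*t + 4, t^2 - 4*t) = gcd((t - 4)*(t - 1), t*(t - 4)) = t - 4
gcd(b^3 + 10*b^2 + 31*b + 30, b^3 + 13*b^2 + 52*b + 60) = b^2 + 7*b + 10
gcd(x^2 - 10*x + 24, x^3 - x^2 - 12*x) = x - 4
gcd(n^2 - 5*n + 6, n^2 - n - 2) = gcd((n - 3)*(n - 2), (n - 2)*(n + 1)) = n - 2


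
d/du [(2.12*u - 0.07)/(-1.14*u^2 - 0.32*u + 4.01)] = (2.4168*u^2 - 0.1596*u + 8.4788)/(1.2996*u^4 + 0.7296*u^3 - 9.0404*u^2 - 2.5664*u + 16.0801)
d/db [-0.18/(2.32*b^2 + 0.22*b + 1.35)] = (0.8352*b + 0.0396)/(2.32*b^2 + 0.22*b + 1.35)^2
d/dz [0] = 0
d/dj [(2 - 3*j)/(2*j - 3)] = 5/(2*j - 3)^2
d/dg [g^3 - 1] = 3*g^2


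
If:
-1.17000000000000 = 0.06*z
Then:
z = -19.50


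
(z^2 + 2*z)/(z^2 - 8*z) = (z + 2)/(z - 8)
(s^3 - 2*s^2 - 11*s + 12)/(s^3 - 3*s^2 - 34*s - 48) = (s^2 - 5*s + 4)/(s^2 - 6*s - 16)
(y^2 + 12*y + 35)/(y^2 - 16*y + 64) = (y^2 + 12*y + 35)/(y^2 - 16*y + 64)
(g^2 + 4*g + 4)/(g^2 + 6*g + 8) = (g + 2)/(g + 4)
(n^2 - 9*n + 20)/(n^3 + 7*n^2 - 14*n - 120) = (n - 5)/(n^2 + 11*n + 30)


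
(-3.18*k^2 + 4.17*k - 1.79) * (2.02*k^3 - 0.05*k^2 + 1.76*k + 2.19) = -6.4236*k^5 + 8.5824*k^4 - 9.4211*k^3 + 0.4645*k^2 + 5.9819*k - 3.9201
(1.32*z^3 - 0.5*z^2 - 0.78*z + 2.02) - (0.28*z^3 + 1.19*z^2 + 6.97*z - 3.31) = 1.04*z^3 - 1.69*z^2 - 7.75*z + 5.33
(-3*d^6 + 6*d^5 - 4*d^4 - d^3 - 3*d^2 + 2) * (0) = 0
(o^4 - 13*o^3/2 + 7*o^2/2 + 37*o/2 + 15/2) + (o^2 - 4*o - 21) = o^4 - 13*o^3/2 + 9*o^2/2 + 29*o/2 - 27/2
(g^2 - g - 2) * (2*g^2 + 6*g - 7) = 2*g^4 + 4*g^3 - 17*g^2 - 5*g + 14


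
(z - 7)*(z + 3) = z^2 - 4*z - 21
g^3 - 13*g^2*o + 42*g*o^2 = g*(g - 7*o)*(g - 6*o)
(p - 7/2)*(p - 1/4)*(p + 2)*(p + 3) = p^4 + 5*p^3/4 - 95*p^2/8 - 145*p/8 + 21/4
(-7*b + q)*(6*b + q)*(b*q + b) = -42*b^3*q - 42*b^3 - b^2*q^2 - b^2*q + b*q^3 + b*q^2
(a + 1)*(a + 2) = a^2 + 3*a + 2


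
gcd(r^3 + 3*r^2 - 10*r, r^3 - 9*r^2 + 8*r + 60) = 1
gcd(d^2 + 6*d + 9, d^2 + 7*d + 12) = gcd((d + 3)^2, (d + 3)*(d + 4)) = d + 3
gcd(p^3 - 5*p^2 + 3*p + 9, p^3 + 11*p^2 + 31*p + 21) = p + 1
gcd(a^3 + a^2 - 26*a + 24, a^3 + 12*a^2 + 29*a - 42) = a^2 + 5*a - 6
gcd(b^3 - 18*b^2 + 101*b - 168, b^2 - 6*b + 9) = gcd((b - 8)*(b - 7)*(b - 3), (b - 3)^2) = b - 3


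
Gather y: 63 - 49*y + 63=126 - 49*y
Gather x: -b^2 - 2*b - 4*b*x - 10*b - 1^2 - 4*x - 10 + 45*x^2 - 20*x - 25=-b^2 - 12*b + 45*x^2 + x*(-4*b - 24) - 36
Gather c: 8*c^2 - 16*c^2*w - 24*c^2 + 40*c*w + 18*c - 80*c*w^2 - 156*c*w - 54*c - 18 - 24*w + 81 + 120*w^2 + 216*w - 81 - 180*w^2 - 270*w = c^2*(-16*w - 16) + c*(-80*w^2 - 116*w - 36) - 60*w^2 - 78*w - 18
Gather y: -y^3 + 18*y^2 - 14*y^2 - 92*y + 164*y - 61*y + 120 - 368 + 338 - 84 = -y^3 + 4*y^2 + 11*y + 6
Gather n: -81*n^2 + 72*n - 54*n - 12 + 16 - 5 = -81*n^2 + 18*n - 1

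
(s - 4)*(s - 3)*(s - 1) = s^3 - 8*s^2 + 19*s - 12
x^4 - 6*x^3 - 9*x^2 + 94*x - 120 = (x - 5)*(x - 3)*(x - 2)*(x + 4)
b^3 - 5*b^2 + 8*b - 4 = (b - 2)^2*(b - 1)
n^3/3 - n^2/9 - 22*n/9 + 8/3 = (n/3 + 1)*(n - 2)*(n - 4/3)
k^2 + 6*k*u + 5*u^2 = (k + u)*(k + 5*u)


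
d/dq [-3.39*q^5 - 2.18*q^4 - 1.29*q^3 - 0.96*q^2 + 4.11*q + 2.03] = -16.95*q^4 - 8.72*q^3 - 3.87*q^2 - 1.92*q + 4.11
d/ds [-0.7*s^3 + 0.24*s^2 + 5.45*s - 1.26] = -2.1*s^2 + 0.48*s + 5.45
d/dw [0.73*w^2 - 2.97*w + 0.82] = 1.46*w - 2.97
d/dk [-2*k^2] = -4*k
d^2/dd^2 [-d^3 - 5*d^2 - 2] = -6*d - 10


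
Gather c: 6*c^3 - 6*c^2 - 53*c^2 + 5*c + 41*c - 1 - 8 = 6*c^3 - 59*c^2 + 46*c - 9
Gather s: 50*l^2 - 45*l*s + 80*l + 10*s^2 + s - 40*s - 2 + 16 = 50*l^2 + 80*l + 10*s^2 + s*(-45*l - 39) + 14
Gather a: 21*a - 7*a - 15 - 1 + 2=14*a - 14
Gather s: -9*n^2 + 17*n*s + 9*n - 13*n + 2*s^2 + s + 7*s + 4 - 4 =-9*n^2 - 4*n + 2*s^2 + s*(17*n + 8)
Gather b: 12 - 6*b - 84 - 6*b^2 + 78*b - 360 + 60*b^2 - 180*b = 54*b^2 - 108*b - 432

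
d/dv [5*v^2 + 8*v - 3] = 10*v + 8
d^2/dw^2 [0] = 0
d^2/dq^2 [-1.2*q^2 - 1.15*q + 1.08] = -2.40000000000000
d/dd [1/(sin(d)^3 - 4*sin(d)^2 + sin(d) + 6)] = (-3*sin(d)^2 + 8*sin(d) - 1)*cos(d)/(sin(d)^3 - 4*sin(d)^2 + sin(d) + 6)^2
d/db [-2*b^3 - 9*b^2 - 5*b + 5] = -6*b^2 - 18*b - 5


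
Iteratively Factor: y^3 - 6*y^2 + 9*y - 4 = (y - 1)*(y^2 - 5*y + 4) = (y - 1)^2*(y - 4)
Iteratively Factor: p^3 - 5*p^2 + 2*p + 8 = (p - 4)*(p^2 - p - 2) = (p - 4)*(p + 1)*(p - 2)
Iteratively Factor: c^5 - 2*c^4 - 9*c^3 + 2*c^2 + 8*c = (c + 2)*(c^4 - 4*c^3 - c^2 + 4*c) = (c + 1)*(c + 2)*(c^3 - 5*c^2 + 4*c) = c*(c + 1)*(c + 2)*(c^2 - 5*c + 4) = c*(c - 1)*(c + 1)*(c + 2)*(c - 4)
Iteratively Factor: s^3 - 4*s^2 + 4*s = (s - 2)*(s^2 - 2*s) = s*(s - 2)*(s - 2)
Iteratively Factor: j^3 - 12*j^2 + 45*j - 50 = (j - 5)*(j^2 - 7*j + 10) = (j - 5)^2*(j - 2)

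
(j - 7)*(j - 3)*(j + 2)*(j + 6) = j^4 - 2*j^3 - 47*j^2 + 48*j + 252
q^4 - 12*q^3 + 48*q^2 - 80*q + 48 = (q - 6)*(q - 2)^3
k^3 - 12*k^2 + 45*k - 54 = (k - 6)*(k - 3)^2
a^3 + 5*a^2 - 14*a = a*(a - 2)*(a + 7)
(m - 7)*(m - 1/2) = m^2 - 15*m/2 + 7/2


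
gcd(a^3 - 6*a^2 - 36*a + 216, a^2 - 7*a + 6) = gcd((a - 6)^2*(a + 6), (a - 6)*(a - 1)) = a - 6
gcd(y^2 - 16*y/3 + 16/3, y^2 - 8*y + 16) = y - 4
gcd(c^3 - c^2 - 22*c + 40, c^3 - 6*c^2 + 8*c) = c^2 - 6*c + 8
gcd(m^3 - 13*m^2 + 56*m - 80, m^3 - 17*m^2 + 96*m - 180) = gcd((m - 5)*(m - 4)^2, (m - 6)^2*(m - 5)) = m - 5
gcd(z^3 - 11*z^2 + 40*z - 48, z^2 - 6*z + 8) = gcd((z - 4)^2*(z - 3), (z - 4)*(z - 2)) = z - 4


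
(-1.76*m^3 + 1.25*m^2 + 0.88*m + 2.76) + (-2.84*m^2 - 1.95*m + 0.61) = -1.76*m^3 - 1.59*m^2 - 1.07*m + 3.37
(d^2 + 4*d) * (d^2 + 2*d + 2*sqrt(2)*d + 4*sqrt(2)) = d^4 + 2*sqrt(2)*d^3 + 6*d^3 + 8*d^2 + 12*sqrt(2)*d^2 + 16*sqrt(2)*d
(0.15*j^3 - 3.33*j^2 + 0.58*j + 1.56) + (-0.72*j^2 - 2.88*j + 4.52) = 0.15*j^3 - 4.05*j^2 - 2.3*j + 6.08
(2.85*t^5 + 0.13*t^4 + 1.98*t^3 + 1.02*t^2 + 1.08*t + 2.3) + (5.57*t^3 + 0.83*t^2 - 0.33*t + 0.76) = 2.85*t^5 + 0.13*t^4 + 7.55*t^3 + 1.85*t^2 + 0.75*t + 3.06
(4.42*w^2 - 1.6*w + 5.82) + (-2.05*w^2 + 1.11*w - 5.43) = 2.37*w^2 - 0.49*w + 0.390000000000001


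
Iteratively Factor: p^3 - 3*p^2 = (p - 3)*(p^2) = p*(p - 3)*(p)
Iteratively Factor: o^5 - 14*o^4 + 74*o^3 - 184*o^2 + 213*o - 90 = (o - 3)*(o^4 - 11*o^3 + 41*o^2 - 61*o + 30) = (o - 5)*(o - 3)*(o^3 - 6*o^2 + 11*o - 6) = (o - 5)*(o - 3)*(o - 1)*(o^2 - 5*o + 6) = (o - 5)*(o - 3)*(o - 2)*(o - 1)*(o - 3)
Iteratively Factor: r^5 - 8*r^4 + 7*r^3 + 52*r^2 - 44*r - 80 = (r - 4)*(r^4 - 4*r^3 - 9*r^2 + 16*r + 20) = (r - 4)*(r - 2)*(r^3 - 2*r^2 - 13*r - 10) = (r - 4)*(r - 2)*(r + 1)*(r^2 - 3*r - 10) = (r - 4)*(r - 2)*(r + 1)*(r + 2)*(r - 5)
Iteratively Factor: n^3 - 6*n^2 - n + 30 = (n + 2)*(n^2 - 8*n + 15) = (n - 3)*(n + 2)*(n - 5)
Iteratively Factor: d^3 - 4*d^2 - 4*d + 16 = (d + 2)*(d^2 - 6*d + 8) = (d - 2)*(d + 2)*(d - 4)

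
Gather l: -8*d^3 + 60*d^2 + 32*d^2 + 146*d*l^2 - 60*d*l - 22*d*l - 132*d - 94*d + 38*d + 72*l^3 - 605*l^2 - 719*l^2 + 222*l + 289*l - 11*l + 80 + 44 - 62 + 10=-8*d^3 + 92*d^2 - 188*d + 72*l^3 + l^2*(146*d - 1324) + l*(500 - 82*d) + 72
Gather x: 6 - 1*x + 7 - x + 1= 14 - 2*x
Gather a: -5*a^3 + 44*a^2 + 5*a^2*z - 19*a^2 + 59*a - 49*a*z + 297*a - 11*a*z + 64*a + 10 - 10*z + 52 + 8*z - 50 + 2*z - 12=-5*a^3 + a^2*(5*z + 25) + a*(420 - 60*z)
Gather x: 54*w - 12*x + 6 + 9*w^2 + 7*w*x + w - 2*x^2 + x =9*w^2 + 55*w - 2*x^2 + x*(7*w - 11) + 6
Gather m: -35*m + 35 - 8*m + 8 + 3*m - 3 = 40 - 40*m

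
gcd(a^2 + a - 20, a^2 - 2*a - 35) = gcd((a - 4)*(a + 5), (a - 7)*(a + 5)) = a + 5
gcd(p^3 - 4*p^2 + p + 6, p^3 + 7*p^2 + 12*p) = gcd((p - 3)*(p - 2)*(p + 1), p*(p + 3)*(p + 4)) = 1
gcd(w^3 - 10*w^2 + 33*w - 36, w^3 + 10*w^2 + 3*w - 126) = w - 3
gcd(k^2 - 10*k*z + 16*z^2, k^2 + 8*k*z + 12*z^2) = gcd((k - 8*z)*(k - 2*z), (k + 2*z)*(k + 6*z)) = 1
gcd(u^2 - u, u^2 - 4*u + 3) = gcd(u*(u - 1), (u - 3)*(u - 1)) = u - 1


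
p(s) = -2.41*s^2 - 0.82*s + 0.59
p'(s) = -4.82*s - 0.82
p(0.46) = -0.30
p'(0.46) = -3.04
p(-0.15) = 0.66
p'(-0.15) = -0.10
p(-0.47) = 0.44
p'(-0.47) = 1.45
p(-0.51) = 0.38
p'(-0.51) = 1.64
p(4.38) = -49.24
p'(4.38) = -21.93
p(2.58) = -17.57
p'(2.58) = -13.26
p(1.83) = -8.98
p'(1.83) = -9.64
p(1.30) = -4.55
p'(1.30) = -7.09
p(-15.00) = -529.36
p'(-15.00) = 71.48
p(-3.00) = -18.64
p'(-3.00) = 13.64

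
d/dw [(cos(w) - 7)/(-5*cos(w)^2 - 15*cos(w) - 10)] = (sin(w)^2 + 14*cos(w) + 22)*sin(w)/(5*(cos(w)^2 + 3*cos(w) + 2)^2)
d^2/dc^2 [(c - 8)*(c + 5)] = 2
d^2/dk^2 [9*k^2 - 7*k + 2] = 18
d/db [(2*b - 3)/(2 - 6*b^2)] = (3*b^2 - 9*b + 1)/(9*b^4 - 6*b^2 + 1)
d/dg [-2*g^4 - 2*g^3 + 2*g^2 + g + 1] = -8*g^3 - 6*g^2 + 4*g + 1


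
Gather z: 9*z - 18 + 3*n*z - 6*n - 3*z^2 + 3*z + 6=-6*n - 3*z^2 + z*(3*n + 12) - 12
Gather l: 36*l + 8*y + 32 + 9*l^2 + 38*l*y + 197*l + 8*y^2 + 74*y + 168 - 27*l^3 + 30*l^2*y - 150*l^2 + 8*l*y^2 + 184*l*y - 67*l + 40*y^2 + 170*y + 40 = -27*l^3 + l^2*(30*y - 141) + l*(8*y^2 + 222*y + 166) + 48*y^2 + 252*y + 240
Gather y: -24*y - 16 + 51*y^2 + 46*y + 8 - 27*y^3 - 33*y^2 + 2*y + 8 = -27*y^3 + 18*y^2 + 24*y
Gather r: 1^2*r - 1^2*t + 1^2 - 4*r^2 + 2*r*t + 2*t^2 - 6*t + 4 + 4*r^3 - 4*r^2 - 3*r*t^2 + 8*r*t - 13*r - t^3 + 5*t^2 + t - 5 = 4*r^3 - 8*r^2 + r*(-3*t^2 + 10*t - 12) - t^3 + 7*t^2 - 6*t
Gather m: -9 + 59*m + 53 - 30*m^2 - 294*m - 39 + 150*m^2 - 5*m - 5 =120*m^2 - 240*m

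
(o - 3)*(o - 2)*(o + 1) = o^3 - 4*o^2 + o + 6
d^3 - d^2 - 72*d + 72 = (d - 1)*(d - 6*sqrt(2))*(d + 6*sqrt(2))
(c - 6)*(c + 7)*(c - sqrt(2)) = c^3 - sqrt(2)*c^2 + c^2 - 42*c - sqrt(2)*c + 42*sqrt(2)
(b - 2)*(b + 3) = b^2 + b - 6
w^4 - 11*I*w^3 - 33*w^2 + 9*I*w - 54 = (w - 6*I)*(w - 3*I)^2*(w + I)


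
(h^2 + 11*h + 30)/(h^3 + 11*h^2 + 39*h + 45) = (h + 6)/(h^2 + 6*h + 9)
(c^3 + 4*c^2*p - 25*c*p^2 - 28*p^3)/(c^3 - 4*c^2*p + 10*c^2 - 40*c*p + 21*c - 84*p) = (c^2 + 8*c*p + 7*p^2)/(c^2 + 10*c + 21)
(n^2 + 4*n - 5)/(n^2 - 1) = (n + 5)/(n + 1)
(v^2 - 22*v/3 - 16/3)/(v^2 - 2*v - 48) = (v + 2/3)/(v + 6)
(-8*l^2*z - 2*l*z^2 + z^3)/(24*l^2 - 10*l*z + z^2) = z*(2*l + z)/(-6*l + z)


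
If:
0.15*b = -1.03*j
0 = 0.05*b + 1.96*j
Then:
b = 0.00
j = 0.00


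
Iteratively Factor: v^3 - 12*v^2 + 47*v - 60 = (v - 3)*(v^2 - 9*v + 20) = (v - 4)*(v - 3)*(v - 5)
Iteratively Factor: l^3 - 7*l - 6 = (l + 2)*(l^2 - 2*l - 3) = (l + 1)*(l + 2)*(l - 3)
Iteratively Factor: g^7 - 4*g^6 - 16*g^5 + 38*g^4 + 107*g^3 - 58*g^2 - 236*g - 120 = (g - 2)*(g^6 - 2*g^5 - 20*g^4 - 2*g^3 + 103*g^2 + 148*g + 60) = (g - 5)*(g - 2)*(g^5 + 3*g^4 - 5*g^3 - 27*g^2 - 32*g - 12) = (g - 5)*(g - 2)*(g + 2)*(g^4 + g^3 - 7*g^2 - 13*g - 6) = (g - 5)*(g - 2)*(g + 2)^2*(g^3 - g^2 - 5*g - 3) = (g - 5)*(g - 2)*(g + 1)*(g + 2)^2*(g^2 - 2*g - 3) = (g - 5)*(g - 3)*(g - 2)*(g + 1)*(g + 2)^2*(g + 1)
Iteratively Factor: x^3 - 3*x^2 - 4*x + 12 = (x + 2)*(x^2 - 5*x + 6) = (x - 3)*(x + 2)*(x - 2)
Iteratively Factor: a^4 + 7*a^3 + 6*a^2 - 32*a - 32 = (a + 1)*(a^3 + 6*a^2 - 32) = (a - 2)*(a + 1)*(a^2 + 8*a + 16) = (a - 2)*(a + 1)*(a + 4)*(a + 4)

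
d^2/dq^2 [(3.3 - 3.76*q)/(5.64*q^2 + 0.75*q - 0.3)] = (-(3.76*q - 3.3)*(11.28*q + 0.75)*(22.56*q + 1.5) + (127.2384*q - 31.584)*(5.64*q^2 + 0.75*q - 0.3))/(5.64*q^2 + 0.75*q - 0.3)^3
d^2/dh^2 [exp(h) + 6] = exp(h)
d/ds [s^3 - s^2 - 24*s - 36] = 3*s^2 - 2*s - 24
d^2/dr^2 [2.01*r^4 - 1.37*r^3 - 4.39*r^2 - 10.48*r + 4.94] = 24.12*r^2 - 8.22*r - 8.78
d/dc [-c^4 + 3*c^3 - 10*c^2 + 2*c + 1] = -4*c^3 + 9*c^2 - 20*c + 2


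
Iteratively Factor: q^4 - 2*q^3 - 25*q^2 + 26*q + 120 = (q - 5)*(q^3 + 3*q^2 - 10*q - 24) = (q - 5)*(q + 2)*(q^2 + q - 12) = (q - 5)*(q - 3)*(q + 2)*(q + 4)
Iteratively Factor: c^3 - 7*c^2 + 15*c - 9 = (c - 3)*(c^2 - 4*c + 3) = (c - 3)^2*(c - 1)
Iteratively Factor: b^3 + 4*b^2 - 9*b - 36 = (b + 4)*(b^2 - 9) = (b - 3)*(b + 4)*(b + 3)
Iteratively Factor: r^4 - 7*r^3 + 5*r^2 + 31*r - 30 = (r + 2)*(r^3 - 9*r^2 + 23*r - 15) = (r - 3)*(r + 2)*(r^2 - 6*r + 5) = (r - 3)*(r - 1)*(r + 2)*(r - 5)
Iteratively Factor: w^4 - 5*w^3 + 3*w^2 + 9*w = (w)*(w^3 - 5*w^2 + 3*w + 9) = w*(w - 3)*(w^2 - 2*w - 3) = w*(w - 3)*(w + 1)*(w - 3)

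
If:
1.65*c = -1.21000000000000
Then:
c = -0.73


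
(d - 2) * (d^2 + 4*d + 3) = d^3 + 2*d^2 - 5*d - 6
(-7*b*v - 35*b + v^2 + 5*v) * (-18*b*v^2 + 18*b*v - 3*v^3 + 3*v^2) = 126*b^2*v^3 + 504*b^2*v^2 - 630*b^2*v + 3*b*v^4 + 12*b*v^3 - 15*b*v^2 - 3*v^5 - 12*v^4 + 15*v^3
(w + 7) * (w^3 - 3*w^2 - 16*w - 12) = w^4 + 4*w^3 - 37*w^2 - 124*w - 84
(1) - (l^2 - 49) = 50 - l^2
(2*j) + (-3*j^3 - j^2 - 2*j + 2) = -3*j^3 - j^2 + 2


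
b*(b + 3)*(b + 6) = b^3 + 9*b^2 + 18*b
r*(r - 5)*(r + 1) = r^3 - 4*r^2 - 5*r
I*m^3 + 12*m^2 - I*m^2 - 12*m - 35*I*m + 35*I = (m - 7*I)*(m - 5*I)*(I*m - I)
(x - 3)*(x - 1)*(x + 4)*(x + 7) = x^4 + 7*x^3 - 13*x^2 - 79*x + 84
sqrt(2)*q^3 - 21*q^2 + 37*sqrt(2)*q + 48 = (q - 8*sqrt(2))*(q - 3*sqrt(2))*(sqrt(2)*q + 1)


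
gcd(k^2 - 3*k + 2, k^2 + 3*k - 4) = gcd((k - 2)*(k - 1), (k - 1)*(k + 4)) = k - 1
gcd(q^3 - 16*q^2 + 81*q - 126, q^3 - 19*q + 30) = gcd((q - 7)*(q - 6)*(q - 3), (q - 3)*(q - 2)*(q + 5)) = q - 3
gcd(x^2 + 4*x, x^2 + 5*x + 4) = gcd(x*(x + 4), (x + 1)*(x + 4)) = x + 4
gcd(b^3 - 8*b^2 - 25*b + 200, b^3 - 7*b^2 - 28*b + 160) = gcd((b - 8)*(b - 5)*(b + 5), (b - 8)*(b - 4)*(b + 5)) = b^2 - 3*b - 40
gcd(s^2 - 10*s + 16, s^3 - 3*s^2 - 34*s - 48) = s - 8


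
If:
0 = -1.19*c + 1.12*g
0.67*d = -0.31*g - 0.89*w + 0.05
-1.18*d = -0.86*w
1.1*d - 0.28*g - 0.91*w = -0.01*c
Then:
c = -0.02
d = 0.03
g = -0.02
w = 0.04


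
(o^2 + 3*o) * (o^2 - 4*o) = o^4 - o^3 - 12*o^2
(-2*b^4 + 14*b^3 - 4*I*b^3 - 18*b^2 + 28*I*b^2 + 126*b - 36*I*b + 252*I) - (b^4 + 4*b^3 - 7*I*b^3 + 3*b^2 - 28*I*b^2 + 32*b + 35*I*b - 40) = -3*b^4 + 10*b^3 + 3*I*b^3 - 21*b^2 + 56*I*b^2 + 94*b - 71*I*b + 40 + 252*I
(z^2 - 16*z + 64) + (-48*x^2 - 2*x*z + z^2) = -48*x^2 - 2*x*z + 2*z^2 - 16*z + 64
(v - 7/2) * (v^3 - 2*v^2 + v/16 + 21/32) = v^4 - 11*v^3/2 + 113*v^2/16 + 7*v/16 - 147/64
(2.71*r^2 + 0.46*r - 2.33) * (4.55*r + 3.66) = 12.3305*r^3 + 12.0116*r^2 - 8.9179*r - 8.5278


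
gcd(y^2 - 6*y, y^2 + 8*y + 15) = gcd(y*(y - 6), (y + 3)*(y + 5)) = 1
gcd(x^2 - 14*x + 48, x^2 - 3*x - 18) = x - 6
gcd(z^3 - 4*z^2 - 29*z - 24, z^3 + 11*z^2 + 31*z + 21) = z^2 + 4*z + 3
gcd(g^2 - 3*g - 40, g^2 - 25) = g + 5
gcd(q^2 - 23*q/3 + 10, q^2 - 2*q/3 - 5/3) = q - 5/3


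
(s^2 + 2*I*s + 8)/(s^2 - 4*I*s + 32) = (s - 2*I)/(s - 8*I)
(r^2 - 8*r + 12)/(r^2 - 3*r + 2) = (r - 6)/(r - 1)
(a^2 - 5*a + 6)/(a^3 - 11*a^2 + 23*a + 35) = (a^2 - 5*a + 6)/(a^3 - 11*a^2 + 23*a + 35)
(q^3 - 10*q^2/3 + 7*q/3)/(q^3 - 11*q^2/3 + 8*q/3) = (3*q - 7)/(3*q - 8)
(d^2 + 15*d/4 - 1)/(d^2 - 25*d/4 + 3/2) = (d + 4)/(d - 6)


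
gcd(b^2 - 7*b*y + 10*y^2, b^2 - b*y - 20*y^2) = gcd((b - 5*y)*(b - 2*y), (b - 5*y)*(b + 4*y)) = -b + 5*y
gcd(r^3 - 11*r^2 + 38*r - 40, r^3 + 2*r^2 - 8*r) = r - 2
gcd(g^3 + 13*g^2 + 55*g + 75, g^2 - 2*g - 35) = g + 5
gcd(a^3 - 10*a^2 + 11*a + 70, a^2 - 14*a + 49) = a - 7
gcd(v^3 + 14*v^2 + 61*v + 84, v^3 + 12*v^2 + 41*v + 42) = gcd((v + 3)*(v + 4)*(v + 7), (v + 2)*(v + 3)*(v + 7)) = v^2 + 10*v + 21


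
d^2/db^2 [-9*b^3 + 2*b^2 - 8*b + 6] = 4 - 54*b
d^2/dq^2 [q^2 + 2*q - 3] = 2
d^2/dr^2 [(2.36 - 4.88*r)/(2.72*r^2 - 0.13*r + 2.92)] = (-(4.88*r - 2.36)*(5.44*r - 0.13)*(10.88*r - 0.26) + (79.6416*r - 14.1072)*(2.72*r^2 - 0.13*r + 2.92))/(2.72*r^2 - 0.13*r + 2.92)^3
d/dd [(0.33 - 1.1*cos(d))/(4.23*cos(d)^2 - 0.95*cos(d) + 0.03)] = (-4.653*cos(d)^2 + 2.7918*cos(d) - 0.2805)*sin(d)/(17.8929*cos(d)^4 - 8.037*cos(d)^3 + 1.1563*cos(d)^2 - 0.057*cos(d) + 0.0009)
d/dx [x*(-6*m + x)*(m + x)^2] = -6*m^3 - 22*m^2*x - 12*m*x^2 + 4*x^3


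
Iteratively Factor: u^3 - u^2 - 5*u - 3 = (u - 3)*(u^2 + 2*u + 1) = (u - 3)*(u + 1)*(u + 1)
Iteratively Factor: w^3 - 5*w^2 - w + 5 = (w - 1)*(w^2 - 4*w - 5) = (w - 1)*(w + 1)*(w - 5)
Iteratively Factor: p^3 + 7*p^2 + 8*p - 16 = (p + 4)*(p^2 + 3*p - 4) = (p + 4)^2*(p - 1)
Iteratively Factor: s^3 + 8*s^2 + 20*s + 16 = (s + 4)*(s^2 + 4*s + 4) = (s + 2)*(s + 4)*(s + 2)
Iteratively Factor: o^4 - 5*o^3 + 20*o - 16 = (o - 2)*(o^3 - 3*o^2 - 6*o + 8) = (o - 4)*(o - 2)*(o^2 + o - 2) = (o - 4)*(o - 2)*(o + 2)*(o - 1)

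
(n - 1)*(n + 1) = n^2 - 1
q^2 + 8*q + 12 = (q + 2)*(q + 6)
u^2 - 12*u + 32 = (u - 8)*(u - 4)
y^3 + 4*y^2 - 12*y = y*(y - 2)*(y + 6)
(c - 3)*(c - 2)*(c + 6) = c^3 + c^2 - 24*c + 36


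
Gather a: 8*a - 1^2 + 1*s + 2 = 8*a + s + 1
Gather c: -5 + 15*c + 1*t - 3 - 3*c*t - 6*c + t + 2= c*(9 - 3*t) + 2*t - 6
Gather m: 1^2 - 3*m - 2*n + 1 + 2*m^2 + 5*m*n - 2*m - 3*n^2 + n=2*m^2 + m*(5*n - 5) - 3*n^2 - n + 2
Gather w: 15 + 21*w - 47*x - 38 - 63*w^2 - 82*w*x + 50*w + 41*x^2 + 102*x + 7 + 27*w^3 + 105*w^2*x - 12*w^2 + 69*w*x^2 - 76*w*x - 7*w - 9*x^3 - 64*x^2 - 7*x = 27*w^3 + w^2*(105*x - 75) + w*(69*x^2 - 158*x + 64) - 9*x^3 - 23*x^2 + 48*x - 16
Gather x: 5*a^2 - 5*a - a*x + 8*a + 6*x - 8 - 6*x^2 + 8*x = 5*a^2 + 3*a - 6*x^2 + x*(14 - a) - 8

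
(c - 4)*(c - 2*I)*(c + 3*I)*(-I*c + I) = -I*c^4 + c^3 + 5*I*c^3 - 5*c^2 - 10*I*c^2 + 4*c + 30*I*c - 24*I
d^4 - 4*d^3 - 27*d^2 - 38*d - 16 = (d - 8)*(d + 1)^2*(d + 2)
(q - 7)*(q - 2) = q^2 - 9*q + 14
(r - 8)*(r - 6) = r^2 - 14*r + 48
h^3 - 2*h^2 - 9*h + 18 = (h - 3)*(h - 2)*(h + 3)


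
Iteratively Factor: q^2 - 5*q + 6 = (q - 2)*(q - 3)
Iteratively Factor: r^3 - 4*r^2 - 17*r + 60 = (r - 3)*(r^2 - r - 20) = (r - 5)*(r - 3)*(r + 4)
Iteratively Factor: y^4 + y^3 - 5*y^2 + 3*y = (y + 3)*(y^3 - 2*y^2 + y) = y*(y + 3)*(y^2 - 2*y + 1) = y*(y - 1)*(y + 3)*(y - 1)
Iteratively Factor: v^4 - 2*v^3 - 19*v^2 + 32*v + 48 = (v + 4)*(v^3 - 6*v^2 + 5*v + 12) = (v + 1)*(v + 4)*(v^2 - 7*v + 12) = (v - 3)*(v + 1)*(v + 4)*(v - 4)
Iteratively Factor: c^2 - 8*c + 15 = (c - 3)*(c - 5)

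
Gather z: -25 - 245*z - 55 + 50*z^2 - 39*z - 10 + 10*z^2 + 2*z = 60*z^2 - 282*z - 90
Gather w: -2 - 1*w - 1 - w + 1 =-2*w - 2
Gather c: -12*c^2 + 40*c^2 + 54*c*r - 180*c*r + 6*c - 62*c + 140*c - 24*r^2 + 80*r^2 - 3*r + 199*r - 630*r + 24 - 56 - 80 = 28*c^2 + c*(84 - 126*r) + 56*r^2 - 434*r - 112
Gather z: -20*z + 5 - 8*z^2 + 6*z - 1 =-8*z^2 - 14*z + 4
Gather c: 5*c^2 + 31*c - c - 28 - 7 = 5*c^2 + 30*c - 35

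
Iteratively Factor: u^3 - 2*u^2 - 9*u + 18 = (u - 2)*(u^2 - 9) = (u - 3)*(u - 2)*(u + 3)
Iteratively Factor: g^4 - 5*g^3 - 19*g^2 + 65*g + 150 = (g + 3)*(g^3 - 8*g^2 + 5*g + 50) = (g - 5)*(g + 3)*(g^2 - 3*g - 10) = (g - 5)^2*(g + 3)*(g + 2)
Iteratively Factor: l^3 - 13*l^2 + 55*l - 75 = (l - 3)*(l^2 - 10*l + 25) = (l - 5)*(l - 3)*(l - 5)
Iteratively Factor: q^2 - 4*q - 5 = (q - 5)*(q + 1)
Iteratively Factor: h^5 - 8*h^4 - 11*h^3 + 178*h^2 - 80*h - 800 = (h - 4)*(h^4 - 4*h^3 - 27*h^2 + 70*h + 200) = (h - 4)*(h + 4)*(h^3 - 8*h^2 + 5*h + 50) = (h - 5)*(h - 4)*(h + 4)*(h^2 - 3*h - 10) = (h - 5)*(h - 4)*(h + 2)*(h + 4)*(h - 5)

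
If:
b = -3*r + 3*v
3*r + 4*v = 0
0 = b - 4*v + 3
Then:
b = -7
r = 4/3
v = -1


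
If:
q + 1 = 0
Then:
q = -1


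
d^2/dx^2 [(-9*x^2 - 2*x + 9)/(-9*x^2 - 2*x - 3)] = 24*(-243*x^2 - 54*x + 23)/(729*x^6 + 486*x^5 + 837*x^4 + 332*x^3 + 279*x^2 + 54*x + 27)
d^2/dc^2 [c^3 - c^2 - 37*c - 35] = 6*c - 2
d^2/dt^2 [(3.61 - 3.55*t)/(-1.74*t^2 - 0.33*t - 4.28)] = ((10.2198 - 37.062*t)*(1.74*t^2 + 0.33*t + 4.28) + (3.48*t + 0.33)*(3.55*t - 3.61)*(6.96*t + 0.66))/(1.74*t^2 + 0.33*t + 4.28)^3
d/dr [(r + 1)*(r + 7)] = 2*r + 8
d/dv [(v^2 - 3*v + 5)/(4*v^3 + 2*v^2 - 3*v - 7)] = (-4*v^4 + 24*v^3 - 57*v^2 - 34*v + 36)/(16*v^6 + 16*v^5 - 20*v^4 - 68*v^3 - 19*v^2 + 42*v + 49)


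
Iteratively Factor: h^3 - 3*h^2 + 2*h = (h)*(h^2 - 3*h + 2) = h*(h - 1)*(h - 2)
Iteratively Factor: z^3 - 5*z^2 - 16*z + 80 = (z + 4)*(z^2 - 9*z + 20) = (z - 4)*(z + 4)*(z - 5)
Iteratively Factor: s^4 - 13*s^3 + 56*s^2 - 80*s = (s - 4)*(s^3 - 9*s^2 + 20*s) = (s - 5)*(s - 4)*(s^2 - 4*s) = s*(s - 5)*(s - 4)*(s - 4)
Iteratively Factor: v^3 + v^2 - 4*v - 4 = (v - 2)*(v^2 + 3*v + 2) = (v - 2)*(v + 1)*(v + 2)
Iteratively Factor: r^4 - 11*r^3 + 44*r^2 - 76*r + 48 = (r - 2)*(r^3 - 9*r^2 + 26*r - 24) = (r - 2)^2*(r^2 - 7*r + 12) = (r - 4)*(r - 2)^2*(r - 3)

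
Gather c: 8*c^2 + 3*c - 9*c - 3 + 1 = 8*c^2 - 6*c - 2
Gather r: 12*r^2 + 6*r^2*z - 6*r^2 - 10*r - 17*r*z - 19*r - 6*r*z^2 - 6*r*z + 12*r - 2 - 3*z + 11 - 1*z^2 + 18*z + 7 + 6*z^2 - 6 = r^2*(6*z + 6) + r*(-6*z^2 - 23*z - 17) + 5*z^2 + 15*z + 10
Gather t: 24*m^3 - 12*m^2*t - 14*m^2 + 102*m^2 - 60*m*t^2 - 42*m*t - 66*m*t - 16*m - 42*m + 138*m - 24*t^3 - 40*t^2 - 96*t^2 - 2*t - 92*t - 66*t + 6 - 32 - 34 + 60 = 24*m^3 + 88*m^2 + 80*m - 24*t^3 + t^2*(-60*m - 136) + t*(-12*m^2 - 108*m - 160)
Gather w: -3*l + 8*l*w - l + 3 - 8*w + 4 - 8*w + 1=-4*l + w*(8*l - 16) + 8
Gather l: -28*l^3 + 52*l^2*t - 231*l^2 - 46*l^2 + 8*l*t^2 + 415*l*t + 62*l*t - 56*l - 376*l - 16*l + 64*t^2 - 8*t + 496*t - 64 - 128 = -28*l^3 + l^2*(52*t - 277) + l*(8*t^2 + 477*t - 448) + 64*t^2 + 488*t - 192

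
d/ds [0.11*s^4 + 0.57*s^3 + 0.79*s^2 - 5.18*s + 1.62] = 0.44*s^3 + 1.71*s^2 + 1.58*s - 5.18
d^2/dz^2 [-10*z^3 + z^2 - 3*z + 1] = 2 - 60*z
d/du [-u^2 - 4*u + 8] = -2*u - 4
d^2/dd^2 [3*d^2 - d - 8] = 6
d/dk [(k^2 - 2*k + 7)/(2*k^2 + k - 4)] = (5*k^2 - 36*k + 1)/(4*k^4 + 4*k^3 - 15*k^2 - 8*k + 16)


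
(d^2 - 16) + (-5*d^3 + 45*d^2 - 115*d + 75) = -5*d^3 + 46*d^2 - 115*d + 59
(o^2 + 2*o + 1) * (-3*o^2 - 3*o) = -3*o^4 - 9*o^3 - 9*o^2 - 3*o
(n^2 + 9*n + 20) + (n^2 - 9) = 2*n^2 + 9*n + 11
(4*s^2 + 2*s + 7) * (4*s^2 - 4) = 16*s^4 + 8*s^3 + 12*s^2 - 8*s - 28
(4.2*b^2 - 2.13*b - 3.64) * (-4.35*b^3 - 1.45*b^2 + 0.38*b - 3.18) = -18.27*b^5 + 3.1755*b^4 + 20.5185*b^3 - 8.8874*b^2 + 5.3902*b + 11.5752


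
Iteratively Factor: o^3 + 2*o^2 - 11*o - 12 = (o + 4)*(o^2 - 2*o - 3) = (o - 3)*(o + 4)*(o + 1)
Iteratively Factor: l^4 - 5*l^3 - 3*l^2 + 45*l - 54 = (l - 3)*(l^3 - 2*l^2 - 9*l + 18) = (l - 3)*(l + 3)*(l^2 - 5*l + 6) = (l - 3)*(l - 2)*(l + 3)*(l - 3)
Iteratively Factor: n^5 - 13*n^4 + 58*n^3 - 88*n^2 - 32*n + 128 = (n - 4)*(n^4 - 9*n^3 + 22*n^2 - 32) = (n - 4)^2*(n^3 - 5*n^2 + 2*n + 8) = (n - 4)^3*(n^2 - n - 2) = (n - 4)^3*(n + 1)*(n - 2)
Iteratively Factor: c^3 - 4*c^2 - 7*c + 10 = (c - 1)*(c^2 - 3*c - 10) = (c - 1)*(c + 2)*(c - 5)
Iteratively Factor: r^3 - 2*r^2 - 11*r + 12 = (r - 4)*(r^2 + 2*r - 3) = (r - 4)*(r - 1)*(r + 3)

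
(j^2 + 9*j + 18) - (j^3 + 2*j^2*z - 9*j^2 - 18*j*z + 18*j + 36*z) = -j^3 - 2*j^2*z + 10*j^2 + 18*j*z - 9*j - 36*z + 18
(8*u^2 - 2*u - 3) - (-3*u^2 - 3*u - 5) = 11*u^2 + u + 2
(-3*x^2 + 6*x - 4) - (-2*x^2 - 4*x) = -x^2 + 10*x - 4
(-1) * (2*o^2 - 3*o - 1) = -2*o^2 + 3*o + 1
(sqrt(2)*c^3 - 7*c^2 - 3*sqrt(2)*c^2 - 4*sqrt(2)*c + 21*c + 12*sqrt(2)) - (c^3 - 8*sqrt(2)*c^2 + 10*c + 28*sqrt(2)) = -c^3 + sqrt(2)*c^3 - 7*c^2 + 5*sqrt(2)*c^2 - 4*sqrt(2)*c + 11*c - 16*sqrt(2)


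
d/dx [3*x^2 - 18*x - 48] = 6*x - 18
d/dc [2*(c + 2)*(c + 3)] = 4*c + 10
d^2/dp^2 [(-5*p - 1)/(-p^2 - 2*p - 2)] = 2*(4*(p + 1)^2*(5*p + 1) - (15*p + 11)*(p^2 + 2*p + 2))/(p^2 + 2*p + 2)^3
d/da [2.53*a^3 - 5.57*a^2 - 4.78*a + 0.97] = 7.59*a^2 - 11.14*a - 4.78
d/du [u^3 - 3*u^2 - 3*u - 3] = 3*u^2 - 6*u - 3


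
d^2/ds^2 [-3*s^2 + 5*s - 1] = -6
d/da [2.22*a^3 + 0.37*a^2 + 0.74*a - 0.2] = 6.66*a^2 + 0.74*a + 0.74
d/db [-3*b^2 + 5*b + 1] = 5 - 6*b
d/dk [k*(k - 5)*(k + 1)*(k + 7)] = 4*k^3 + 9*k^2 - 66*k - 35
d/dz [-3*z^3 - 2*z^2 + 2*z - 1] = -9*z^2 - 4*z + 2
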